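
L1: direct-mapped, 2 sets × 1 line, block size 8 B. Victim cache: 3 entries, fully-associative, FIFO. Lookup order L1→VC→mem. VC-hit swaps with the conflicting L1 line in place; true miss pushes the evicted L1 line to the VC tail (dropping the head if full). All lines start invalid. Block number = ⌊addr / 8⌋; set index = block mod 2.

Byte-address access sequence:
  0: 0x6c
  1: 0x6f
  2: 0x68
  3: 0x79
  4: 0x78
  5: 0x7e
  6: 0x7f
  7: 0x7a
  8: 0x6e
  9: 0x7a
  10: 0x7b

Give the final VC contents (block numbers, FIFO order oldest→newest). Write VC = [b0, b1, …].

VC = [13]

0: 0x6c (blk 13, set 1) → MISS  vc=[]
1: 0x6f (blk 13, set 1) → L1-HIT  vc=[]
2: 0x68 (blk 13, set 1) → L1-HIT  vc=[]
3: 0x79 (blk 15, set 1) → MISS  vc=[13]
4: 0x78 (blk 15, set 1) → L1-HIT  vc=[13]
5: 0x7e (blk 15, set 1) → L1-HIT  vc=[13]
6: 0x7f (blk 15, set 1) → L1-HIT  vc=[13]
7: 0x7a (blk 15, set 1) → L1-HIT  vc=[13]
8: 0x6e (blk 13, set 1) → VC-HIT  vc=[15]
9: 0x7a (blk 15, set 1) → VC-HIT  vc=[13]
10: 0x7b (blk 15, set 1) → L1-HIT  vc=[13]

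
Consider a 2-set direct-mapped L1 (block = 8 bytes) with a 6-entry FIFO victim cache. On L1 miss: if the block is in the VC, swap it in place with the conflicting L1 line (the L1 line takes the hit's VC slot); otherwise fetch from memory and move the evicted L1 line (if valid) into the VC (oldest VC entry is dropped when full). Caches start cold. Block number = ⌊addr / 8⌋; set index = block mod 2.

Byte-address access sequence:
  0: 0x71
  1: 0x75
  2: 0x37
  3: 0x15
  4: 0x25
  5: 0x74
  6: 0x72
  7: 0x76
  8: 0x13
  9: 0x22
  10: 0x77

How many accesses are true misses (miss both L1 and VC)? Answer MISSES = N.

MISSES = 4

0: 0x71 (blk 14, set 0) → MISS  vc=[]
1: 0x75 (blk 14, set 0) → L1-HIT  vc=[]
2: 0x37 (blk 6, set 0) → MISS  vc=[14]
3: 0x15 (blk 2, set 0) → MISS  vc=[14, 6]
4: 0x25 (blk 4, set 0) → MISS  vc=[14, 6, 2]
5: 0x74 (blk 14, set 0) → VC-HIT  vc=[4, 6, 2]
6: 0x72 (blk 14, set 0) → L1-HIT  vc=[4, 6, 2]
7: 0x76 (blk 14, set 0) → L1-HIT  vc=[4, 6, 2]
8: 0x13 (blk 2, set 0) → VC-HIT  vc=[4, 6, 14]
9: 0x22 (blk 4, set 0) → VC-HIT  vc=[2, 6, 14]
10: 0x77 (blk 14, set 0) → VC-HIT  vc=[2, 6, 4]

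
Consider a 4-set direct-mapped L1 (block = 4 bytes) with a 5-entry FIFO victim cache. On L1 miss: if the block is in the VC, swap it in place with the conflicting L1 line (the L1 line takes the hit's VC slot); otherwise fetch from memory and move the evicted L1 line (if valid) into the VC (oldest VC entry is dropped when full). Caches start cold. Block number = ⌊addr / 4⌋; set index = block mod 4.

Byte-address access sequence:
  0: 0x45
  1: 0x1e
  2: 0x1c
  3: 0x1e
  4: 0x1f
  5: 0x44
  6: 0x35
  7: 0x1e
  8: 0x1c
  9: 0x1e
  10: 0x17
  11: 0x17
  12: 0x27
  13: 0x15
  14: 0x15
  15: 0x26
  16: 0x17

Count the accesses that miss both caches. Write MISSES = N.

MISSES = 5

0: 0x45 (blk 17, set 1) → MISS  vc=[]
1: 0x1e (blk 7, set 3) → MISS  vc=[]
2: 0x1c (blk 7, set 3) → L1-HIT  vc=[]
3: 0x1e (blk 7, set 3) → L1-HIT  vc=[]
4: 0x1f (blk 7, set 3) → L1-HIT  vc=[]
5: 0x44 (blk 17, set 1) → L1-HIT  vc=[]
6: 0x35 (blk 13, set 1) → MISS  vc=[17]
7: 0x1e (blk 7, set 3) → L1-HIT  vc=[17]
8: 0x1c (blk 7, set 3) → L1-HIT  vc=[17]
9: 0x1e (blk 7, set 3) → L1-HIT  vc=[17]
10: 0x17 (blk 5, set 1) → MISS  vc=[17, 13]
11: 0x17 (blk 5, set 1) → L1-HIT  vc=[17, 13]
12: 0x27 (blk 9, set 1) → MISS  vc=[17, 13, 5]
13: 0x15 (blk 5, set 1) → VC-HIT  vc=[17, 13, 9]
14: 0x15 (blk 5, set 1) → L1-HIT  vc=[17, 13, 9]
15: 0x26 (blk 9, set 1) → VC-HIT  vc=[17, 13, 5]
16: 0x17 (blk 5, set 1) → VC-HIT  vc=[17, 13, 9]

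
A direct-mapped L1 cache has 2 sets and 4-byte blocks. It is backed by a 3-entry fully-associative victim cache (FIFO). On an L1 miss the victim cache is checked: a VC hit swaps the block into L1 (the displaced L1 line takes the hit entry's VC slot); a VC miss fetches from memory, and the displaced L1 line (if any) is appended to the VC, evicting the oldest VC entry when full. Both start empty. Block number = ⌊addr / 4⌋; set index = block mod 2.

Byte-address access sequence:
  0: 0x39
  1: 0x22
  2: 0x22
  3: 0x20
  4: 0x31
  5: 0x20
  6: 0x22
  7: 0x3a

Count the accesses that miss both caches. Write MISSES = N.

MISSES = 3

  [0] addr=0x39 blk=14 s=0: MISS | VC []
  [1] addr=0x22 blk=8 s=0: MISS | VC [14]
  [2] addr=0x22 blk=8 s=0: L1-HIT | VC [14]
  [3] addr=0x20 blk=8 s=0: L1-HIT | VC [14]
  [4] addr=0x31 blk=12 s=0: MISS | VC [14, 8]
  [5] addr=0x20 blk=8 s=0: VC-HIT | VC [14, 12]
  [6] addr=0x22 blk=8 s=0: L1-HIT | VC [14, 12]
  [7] addr=0x3a blk=14 s=0: VC-HIT | VC [8, 12]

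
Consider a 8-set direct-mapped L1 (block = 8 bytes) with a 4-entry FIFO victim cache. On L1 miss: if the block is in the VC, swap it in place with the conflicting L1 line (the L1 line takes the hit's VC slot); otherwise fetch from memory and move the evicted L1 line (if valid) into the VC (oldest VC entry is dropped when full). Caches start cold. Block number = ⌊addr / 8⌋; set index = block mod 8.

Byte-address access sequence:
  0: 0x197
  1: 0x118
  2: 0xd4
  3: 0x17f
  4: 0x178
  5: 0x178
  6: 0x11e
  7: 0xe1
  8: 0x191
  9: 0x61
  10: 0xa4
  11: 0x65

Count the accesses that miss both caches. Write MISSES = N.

MISSES = 7

  [0] addr=0x197 blk=50 s=2: MISS | VC []
  [1] addr=0x118 blk=35 s=3: MISS | VC []
  [2] addr=0xd4 blk=26 s=2: MISS | VC [50]
  [3] addr=0x17f blk=47 s=7: MISS | VC [50]
  [4] addr=0x178 blk=47 s=7: L1-HIT | VC [50]
  [5] addr=0x178 blk=47 s=7: L1-HIT | VC [50]
  [6] addr=0x11e blk=35 s=3: L1-HIT | VC [50]
  [7] addr=0xe1 blk=28 s=4: MISS | VC [50]
  [8] addr=0x191 blk=50 s=2: VC-HIT | VC [26]
  [9] addr=0x61 blk=12 s=4: MISS | VC [26, 28]
  [10] addr=0xa4 blk=20 s=4: MISS | VC [26, 28, 12]
  [11] addr=0x65 blk=12 s=4: VC-HIT | VC [26, 28, 20]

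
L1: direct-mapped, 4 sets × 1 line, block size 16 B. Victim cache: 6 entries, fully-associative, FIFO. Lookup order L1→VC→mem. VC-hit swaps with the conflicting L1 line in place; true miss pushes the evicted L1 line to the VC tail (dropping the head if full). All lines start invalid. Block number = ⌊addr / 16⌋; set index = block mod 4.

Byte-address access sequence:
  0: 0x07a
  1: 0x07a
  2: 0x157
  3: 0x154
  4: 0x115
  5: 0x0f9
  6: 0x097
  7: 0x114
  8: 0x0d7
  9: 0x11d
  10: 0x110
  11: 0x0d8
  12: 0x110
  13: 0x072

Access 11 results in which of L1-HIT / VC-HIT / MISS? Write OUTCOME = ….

OUTCOME = VC-HIT

  [0] addr=0x7a blk=7 s=3: MISS | VC []
  [1] addr=0x7a blk=7 s=3: L1-HIT | VC []
  [2] addr=0x157 blk=21 s=1: MISS | VC []
  [3] addr=0x154 blk=21 s=1: L1-HIT | VC []
  [4] addr=0x115 blk=17 s=1: MISS | VC [21]
  [5] addr=0xf9 blk=15 s=3: MISS | VC [21, 7]
  [6] addr=0x97 blk=9 s=1: MISS | VC [21, 7, 17]
  [7] addr=0x114 blk=17 s=1: VC-HIT | VC [21, 7, 9]
  [8] addr=0xd7 blk=13 s=1: MISS | VC [21, 7, 9, 17]
  [9] addr=0x11d blk=17 s=1: VC-HIT | VC [21, 7, 9, 13]
  [10] addr=0x110 blk=17 s=1: L1-HIT | VC [21, 7, 9, 13]
  [11] addr=0xd8 blk=13 s=1: VC-HIT | VC [21, 7, 9, 17]
  [12] addr=0x110 blk=17 s=1: VC-HIT | VC [21, 7, 9, 13]
  [13] addr=0x72 blk=7 s=3: VC-HIT | VC [21, 15, 9, 13]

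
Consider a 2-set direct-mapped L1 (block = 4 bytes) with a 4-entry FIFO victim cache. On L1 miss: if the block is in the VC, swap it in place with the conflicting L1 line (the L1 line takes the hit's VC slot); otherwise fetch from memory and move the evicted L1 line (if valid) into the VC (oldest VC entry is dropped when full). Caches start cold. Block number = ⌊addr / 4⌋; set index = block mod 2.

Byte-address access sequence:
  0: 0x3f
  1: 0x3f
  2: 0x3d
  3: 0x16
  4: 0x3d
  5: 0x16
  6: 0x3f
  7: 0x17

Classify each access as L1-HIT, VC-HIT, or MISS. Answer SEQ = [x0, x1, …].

SEQ = [MISS, L1-HIT, L1-HIT, MISS, VC-HIT, VC-HIT, VC-HIT, VC-HIT]

0: 0x3f (blk 15, set 1) → MISS  vc=[]
1: 0x3f (blk 15, set 1) → L1-HIT  vc=[]
2: 0x3d (blk 15, set 1) → L1-HIT  vc=[]
3: 0x16 (blk 5, set 1) → MISS  vc=[15]
4: 0x3d (blk 15, set 1) → VC-HIT  vc=[5]
5: 0x16 (blk 5, set 1) → VC-HIT  vc=[15]
6: 0x3f (blk 15, set 1) → VC-HIT  vc=[5]
7: 0x17 (blk 5, set 1) → VC-HIT  vc=[15]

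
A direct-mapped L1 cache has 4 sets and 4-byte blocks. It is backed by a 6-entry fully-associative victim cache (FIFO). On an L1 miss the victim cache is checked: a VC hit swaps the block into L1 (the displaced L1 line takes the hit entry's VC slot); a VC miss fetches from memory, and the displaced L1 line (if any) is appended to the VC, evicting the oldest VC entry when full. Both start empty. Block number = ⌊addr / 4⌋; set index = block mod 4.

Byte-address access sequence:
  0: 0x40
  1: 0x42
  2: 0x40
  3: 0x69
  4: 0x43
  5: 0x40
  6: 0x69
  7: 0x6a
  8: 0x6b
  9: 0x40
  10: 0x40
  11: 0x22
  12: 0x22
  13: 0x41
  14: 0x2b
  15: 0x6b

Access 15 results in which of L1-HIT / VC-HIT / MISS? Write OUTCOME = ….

0: 0x40 (blk 16, set 0) → MISS  vc=[]
1: 0x42 (blk 16, set 0) → L1-HIT  vc=[]
2: 0x40 (blk 16, set 0) → L1-HIT  vc=[]
3: 0x69 (blk 26, set 2) → MISS  vc=[]
4: 0x43 (blk 16, set 0) → L1-HIT  vc=[]
5: 0x40 (blk 16, set 0) → L1-HIT  vc=[]
6: 0x69 (blk 26, set 2) → L1-HIT  vc=[]
7: 0x6a (blk 26, set 2) → L1-HIT  vc=[]
8: 0x6b (blk 26, set 2) → L1-HIT  vc=[]
9: 0x40 (blk 16, set 0) → L1-HIT  vc=[]
10: 0x40 (blk 16, set 0) → L1-HIT  vc=[]
11: 0x22 (blk 8, set 0) → MISS  vc=[16]
12: 0x22 (blk 8, set 0) → L1-HIT  vc=[16]
13: 0x41 (blk 16, set 0) → VC-HIT  vc=[8]
14: 0x2b (blk 10, set 2) → MISS  vc=[8, 26]
15: 0x6b (blk 26, set 2) → VC-HIT  vc=[8, 10]

OUTCOME = VC-HIT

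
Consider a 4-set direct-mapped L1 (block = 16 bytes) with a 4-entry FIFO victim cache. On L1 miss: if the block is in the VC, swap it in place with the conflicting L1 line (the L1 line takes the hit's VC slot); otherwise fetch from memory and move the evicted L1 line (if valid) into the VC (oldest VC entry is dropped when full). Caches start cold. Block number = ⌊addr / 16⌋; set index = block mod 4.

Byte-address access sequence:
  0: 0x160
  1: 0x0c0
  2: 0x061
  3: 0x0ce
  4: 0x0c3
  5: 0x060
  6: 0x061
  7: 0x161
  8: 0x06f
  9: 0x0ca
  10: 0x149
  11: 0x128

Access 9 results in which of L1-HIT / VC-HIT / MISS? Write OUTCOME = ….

#0 0x160→b22/s2 MISS; vc=[]
#1 0xc0→b12/s0 MISS; vc=[]
#2 0x61→b6/s2 MISS; vc=[22]
#3 0xce→b12/s0 L1-HIT; vc=[22]
#4 0xc3→b12/s0 L1-HIT; vc=[22]
#5 0x60→b6/s2 L1-HIT; vc=[22]
#6 0x61→b6/s2 L1-HIT; vc=[22]
#7 0x161→b22/s2 VC-HIT; vc=[6]
#8 0x6f→b6/s2 VC-HIT; vc=[22]
#9 0xca→b12/s0 L1-HIT; vc=[22]
#10 0x149→b20/s0 MISS; vc=[22,12]
#11 0x128→b18/s2 MISS; vc=[22,12,6]

OUTCOME = L1-HIT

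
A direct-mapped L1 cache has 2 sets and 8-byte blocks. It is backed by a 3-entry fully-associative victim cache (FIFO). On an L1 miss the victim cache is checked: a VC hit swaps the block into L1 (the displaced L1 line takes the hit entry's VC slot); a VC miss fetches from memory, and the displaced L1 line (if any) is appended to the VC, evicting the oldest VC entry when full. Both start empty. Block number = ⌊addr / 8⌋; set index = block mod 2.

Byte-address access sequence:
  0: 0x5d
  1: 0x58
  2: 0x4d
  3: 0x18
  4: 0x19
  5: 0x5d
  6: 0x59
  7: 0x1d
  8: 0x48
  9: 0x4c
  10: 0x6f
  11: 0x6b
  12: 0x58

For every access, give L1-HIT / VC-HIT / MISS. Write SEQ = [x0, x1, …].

#0 0x5d→b11/s1 MISS; vc=[]
#1 0x58→b11/s1 L1-HIT; vc=[]
#2 0x4d→b9/s1 MISS; vc=[11]
#3 0x18→b3/s1 MISS; vc=[11,9]
#4 0x19→b3/s1 L1-HIT; vc=[11,9]
#5 0x5d→b11/s1 VC-HIT; vc=[3,9]
#6 0x59→b11/s1 L1-HIT; vc=[3,9]
#7 0x1d→b3/s1 VC-HIT; vc=[11,9]
#8 0x48→b9/s1 VC-HIT; vc=[11,3]
#9 0x4c→b9/s1 L1-HIT; vc=[11,3]
#10 0x6f→b13/s1 MISS; vc=[11,3,9]
#11 0x6b→b13/s1 L1-HIT; vc=[11,3,9]
#12 0x58→b11/s1 VC-HIT; vc=[13,3,9]

SEQ = [MISS, L1-HIT, MISS, MISS, L1-HIT, VC-HIT, L1-HIT, VC-HIT, VC-HIT, L1-HIT, MISS, L1-HIT, VC-HIT]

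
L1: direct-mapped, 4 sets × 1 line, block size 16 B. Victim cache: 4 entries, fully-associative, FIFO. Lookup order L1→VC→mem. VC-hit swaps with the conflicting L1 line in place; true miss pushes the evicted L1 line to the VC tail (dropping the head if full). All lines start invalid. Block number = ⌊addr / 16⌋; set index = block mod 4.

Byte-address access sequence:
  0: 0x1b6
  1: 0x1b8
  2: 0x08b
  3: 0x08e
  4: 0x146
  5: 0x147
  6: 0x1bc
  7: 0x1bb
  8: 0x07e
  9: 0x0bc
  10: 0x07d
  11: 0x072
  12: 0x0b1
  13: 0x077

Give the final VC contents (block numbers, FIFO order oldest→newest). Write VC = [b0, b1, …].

VC = [8, 27, 11]

#0 0x1b6→b27/s3 MISS; vc=[]
#1 0x1b8→b27/s3 L1-HIT; vc=[]
#2 0x8b→b8/s0 MISS; vc=[]
#3 0x8e→b8/s0 L1-HIT; vc=[]
#4 0x146→b20/s0 MISS; vc=[8]
#5 0x147→b20/s0 L1-HIT; vc=[8]
#6 0x1bc→b27/s3 L1-HIT; vc=[8]
#7 0x1bb→b27/s3 L1-HIT; vc=[8]
#8 0x7e→b7/s3 MISS; vc=[8,27]
#9 0xbc→b11/s3 MISS; vc=[8,27,7]
#10 0x7d→b7/s3 VC-HIT; vc=[8,27,11]
#11 0x72→b7/s3 L1-HIT; vc=[8,27,11]
#12 0xb1→b11/s3 VC-HIT; vc=[8,27,7]
#13 0x77→b7/s3 VC-HIT; vc=[8,27,11]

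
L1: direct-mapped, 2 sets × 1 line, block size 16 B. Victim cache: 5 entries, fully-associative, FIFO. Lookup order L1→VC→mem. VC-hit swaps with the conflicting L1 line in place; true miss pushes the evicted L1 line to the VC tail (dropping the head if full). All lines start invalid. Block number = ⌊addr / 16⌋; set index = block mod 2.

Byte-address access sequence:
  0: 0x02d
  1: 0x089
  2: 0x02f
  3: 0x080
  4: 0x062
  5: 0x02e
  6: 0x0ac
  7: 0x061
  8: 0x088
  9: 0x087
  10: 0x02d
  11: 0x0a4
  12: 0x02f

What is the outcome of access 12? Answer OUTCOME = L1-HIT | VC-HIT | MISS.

OUTCOME = VC-HIT

#0 0x2d→b2/s0 MISS; vc=[]
#1 0x89→b8/s0 MISS; vc=[2]
#2 0x2f→b2/s0 VC-HIT; vc=[8]
#3 0x80→b8/s0 VC-HIT; vc=[2]
#4 0x62→b6/s0 MISS; vc=[2,8]
#5 0x2e→b2/s0 VC-HIT; vc=[6,8]
#6 0xac→b10/s0 MISS; vc=[6,8,2]
#7 0x61→b6/s0 VC-HIT; vc=[10,8,2]
#8 0x88→b8/s0 VC-HIT; vc=[10,6,2]
#9 0x87→b8/s0 L1-HIT; vc=[10,6,2]
#10 0x2d→b2/s0 VC-HIT; vc=[10,6,8]
#11 0xa4→b10/s0 VC-HIT; vc=[2,6,8]
#12 0x2f→b2/s0 VC-HIT; vc=[10,6,8]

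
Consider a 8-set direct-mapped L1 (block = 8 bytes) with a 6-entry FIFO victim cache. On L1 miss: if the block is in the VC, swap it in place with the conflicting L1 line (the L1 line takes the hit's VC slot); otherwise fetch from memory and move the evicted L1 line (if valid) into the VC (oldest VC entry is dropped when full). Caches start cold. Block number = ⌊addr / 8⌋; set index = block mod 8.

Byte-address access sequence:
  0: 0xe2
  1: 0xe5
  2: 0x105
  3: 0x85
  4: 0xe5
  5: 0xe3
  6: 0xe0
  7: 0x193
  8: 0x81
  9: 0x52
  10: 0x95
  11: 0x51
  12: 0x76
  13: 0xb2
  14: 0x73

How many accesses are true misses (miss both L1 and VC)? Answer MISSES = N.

#0 0xe2→b28/s4 MISS; vc=[]
#1 0xe5→b28/s4 L1-HIT; vc=[]
#2 0x105→b32/s0 MISS; vc=[]
#3 0x85→b16/s0 MISS; vc=[32]
#4 0xe5→b28/s4 L1-HIT; vc=[32]
#5 0xe3→b28/s4 L1-HIT; vc=[32]
#6 0xe0→b28/s4 L1-HIT; vc=[32]
#7 0x193→b50/s2 MISS; vc=[32]
#8 0x81→b16/s0 L1-HIT; vc=[32]
#9 0x52→b10/s2 MISS; vc=[32,50]
#10 0x95→b18/s2 MISS; vc=[32,50,10]
#11 0x51→b10/s2 VC-HIT; vc=[32,50,18]
#12 0x76→b14/s6 MISS; vc=[32,50,18]
#13 0xb2→b22/s6 MISS; vc=[32,50,18,14]
#14 0x73→b14/s6 VC-HIT; vc=[32,50,18,22]

MISSES = 8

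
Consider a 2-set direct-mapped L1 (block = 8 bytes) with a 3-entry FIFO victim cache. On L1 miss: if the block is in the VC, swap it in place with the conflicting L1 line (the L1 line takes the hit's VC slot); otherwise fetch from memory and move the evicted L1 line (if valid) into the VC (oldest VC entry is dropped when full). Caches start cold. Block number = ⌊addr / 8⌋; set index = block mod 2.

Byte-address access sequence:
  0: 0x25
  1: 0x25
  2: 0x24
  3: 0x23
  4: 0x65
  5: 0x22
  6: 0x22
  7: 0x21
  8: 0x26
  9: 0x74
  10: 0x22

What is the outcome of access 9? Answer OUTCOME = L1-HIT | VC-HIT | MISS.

  [0] addr=0x25 blk=4 s=0: MISS | VC []
  [1] addr=0x25 blk=4 s=0: L1-HIT | VC []
  [2] addr=0x24 blk=4 s=0: L1-HIT | VC []
  [3] addr=0x23 blk=4 s=0: L1-HIT | VC []
  [4] addr=0x65 blk=12 s=0: MISS | VC [4]
  [5] addr=0x22 blk=4 s=0: VC-HIT | VC [12]
  [6] addr=0x22 blk=4 s=0: L1-HIT | VC [12]
  [7] addr=0x21 blk=4 s=0: L1-HIT | VC [12]
  [8] addr=0x26 blk=4 s=0: L1-HIT | VC [12]
  [9] addr=0x74 blk=14 s=0: MISS | VC [12, 4]
  [10] addr=0x22 blk=4 s=0: VC-HIT | VC [12, 14]

OUTCOME = MISS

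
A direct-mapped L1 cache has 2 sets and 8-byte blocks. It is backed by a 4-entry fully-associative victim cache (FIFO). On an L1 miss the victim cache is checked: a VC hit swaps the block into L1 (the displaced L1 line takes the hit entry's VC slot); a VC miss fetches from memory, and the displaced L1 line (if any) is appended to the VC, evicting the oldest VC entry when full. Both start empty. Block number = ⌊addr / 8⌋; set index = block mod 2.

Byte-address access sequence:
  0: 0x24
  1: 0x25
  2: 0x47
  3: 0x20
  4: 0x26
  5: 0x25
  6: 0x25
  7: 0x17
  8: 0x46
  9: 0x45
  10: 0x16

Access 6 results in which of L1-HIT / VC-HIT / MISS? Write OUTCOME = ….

#0 0x24→b4/s0 MISS; vc=[]
#1 0x25→b4/s0 L1-HIT; vc=[]
#2 0x47→b8/s0 MISS; vc=[4]
#3 0x20→b4/s0 VC-HIT; vc=[8]
#4 0x26→b4/s0 L1-HIT; vc=[8]
#5 0x25→b4/s0 L1-HIT; vc=[8]
#6 0x25→b4/s0 L1-HIT; vc=[8]
#7 0x17→b2/s0 MISS; vc=[8,4]
#8 0x46→b8/s0 VC-HIT; vc=[2,4]
#9 0x45→b8/s0 L1-HIT; vc=[2,4]
#10 0x16→b2/s0 VC-HIT; vc=[8,4]

OUTCOME = L1-HIT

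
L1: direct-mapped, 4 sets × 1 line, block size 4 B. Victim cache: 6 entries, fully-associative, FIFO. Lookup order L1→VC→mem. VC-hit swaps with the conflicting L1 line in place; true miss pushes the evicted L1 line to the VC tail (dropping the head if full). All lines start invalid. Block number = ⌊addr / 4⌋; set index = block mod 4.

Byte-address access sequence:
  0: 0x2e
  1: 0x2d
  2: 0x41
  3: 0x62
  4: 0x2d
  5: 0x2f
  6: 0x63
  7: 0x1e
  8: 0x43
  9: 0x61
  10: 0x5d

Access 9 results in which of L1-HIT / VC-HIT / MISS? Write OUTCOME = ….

OUTCOME = VC-HIT

#0 0x2e→b11/s3 MISS; vc=[]
#1 0x2d→b11/s3 L1-HIT; vc=[]
#2 0x41→b16/s0 MISS; vc=[]
#3 0x62→b24/s0 MISS; vc=[16]
#4 0x2d→b11/s3 L1-HIT; vc=[16]
#5 0x2f→b11/s3 L1-HIT; vc=[16]
#6 0x63→b24/s0 L1-HIT; vc=[16]
#7 0x1e→b7/s3 MISS; vc=[16,11]
#8 0x43→b16/s0 VC-HIT; vc=[24,11]
#9 0x61→b24/s0 VC-HIT; vc=[16,11]
#10 0x5d→b23/s3 MISS; vc=[16,11,7]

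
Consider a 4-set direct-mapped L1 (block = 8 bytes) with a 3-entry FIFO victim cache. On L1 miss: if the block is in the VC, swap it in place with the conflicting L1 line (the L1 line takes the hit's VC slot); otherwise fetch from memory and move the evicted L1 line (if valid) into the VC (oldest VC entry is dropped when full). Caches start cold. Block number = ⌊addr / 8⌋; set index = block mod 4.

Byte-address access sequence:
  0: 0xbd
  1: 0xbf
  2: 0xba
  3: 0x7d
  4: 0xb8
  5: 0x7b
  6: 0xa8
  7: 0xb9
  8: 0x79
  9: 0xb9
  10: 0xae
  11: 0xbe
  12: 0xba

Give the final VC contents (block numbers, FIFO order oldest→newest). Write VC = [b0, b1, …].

  [0] addr=0xbd blk=23 s=3: MISS | VC []
  [1] addr=0xbf blk=23 s=3: L1-HIT | VC []
  [2] addr=0xba blk=23 s=3: L1-HIT | VC []
  [3] addr=0x7d blk=15 s=3: MISS | VC [23]
  [4] addr=0xb8 blk=23 s=3: VC-HIT | VC [15]
  [5] addr=0x7b blk=15 s=3: VC-HIT | VC [23]
  [6] addr=0xa8 blk=21 s=1: MISS | VC [23]
  [7] addr=0xb9 blk=23 s=3: VC-HIT | VC [15]
  [8] addr=0x79 blk=15 s=3: VC-HIT | VC [23]
  [9] addr=0xb9 blk=23 s=3: VC-HIT | VC [15]
  [10] addr=0xae blk=21 s=1: L1-HIT | VC [15]
  [11] addr=0xbe blk=23 s=3: L1-HIT | VC [15]
  [12] addr=0xba blk=23 s=3: L1-HIT | VC [15]

VC = [15]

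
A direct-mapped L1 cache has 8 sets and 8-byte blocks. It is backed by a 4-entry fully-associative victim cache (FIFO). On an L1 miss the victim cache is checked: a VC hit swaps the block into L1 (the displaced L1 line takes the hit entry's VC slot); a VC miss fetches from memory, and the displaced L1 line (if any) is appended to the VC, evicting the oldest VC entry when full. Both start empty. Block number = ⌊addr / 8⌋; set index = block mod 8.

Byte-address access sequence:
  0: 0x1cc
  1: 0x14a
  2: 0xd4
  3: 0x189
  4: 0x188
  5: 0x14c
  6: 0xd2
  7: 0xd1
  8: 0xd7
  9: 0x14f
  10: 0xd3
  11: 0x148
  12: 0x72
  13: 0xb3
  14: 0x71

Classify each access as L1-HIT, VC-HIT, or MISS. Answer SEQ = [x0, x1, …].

0: 0x1cc (blk 57, set 1) → MISS  vc=[]
1: 0x14a (blk 41, set 1) → MISS  vc=[57]
2: 0xd4 (blk 26, set 2) → MISS  vc=[57]
3: 0x189 (blk 49, set 1) → MISS  vc=[57, 41]
4: 0x188 (blk 49, set 1) → L1-HIT  vc=[57, 41]
5: 0x14c (blk 41, set 1) → VC-HIT  vc=[57, 49]
6: 0xd2 (blk 26, set 2) → L1-HIT  vc=[57, 49]
7: 0xd1 (blk 26, set 2) → L1-HIT  vc=[57, 49]
8: 0xd7 (blk 26, set 2) → L1-HIT  vc=[57, 49]
9: 0x14f (blk 41, set 1) → L1-HIT  vc=[57, 49]
10: 0xd3 (blk 26, set 2) → L1-HIT  vc=[57, 49]
11: 0x148 (blk 41, set 1) → L1-HIT  vc=[57, 49]
12: 0x72 (blk 14, set 6) → MISS  vc=[57, 49]
13: 0xb3 (blk 22, set 6) → MISS  vc=[57, 49, 14]
14: 0x71 (blk 14, set 6) → VC-HIT  vc=[57, 49, 22]

SEQ = [MISS, MISS, MISS, MISS, L1-HIT, VC-HIT, L1-HIT, L1-HIT, L1-HIT, L1-HIT, L1-HIT, L1-HIT, MISS, MISS, VC-HIT]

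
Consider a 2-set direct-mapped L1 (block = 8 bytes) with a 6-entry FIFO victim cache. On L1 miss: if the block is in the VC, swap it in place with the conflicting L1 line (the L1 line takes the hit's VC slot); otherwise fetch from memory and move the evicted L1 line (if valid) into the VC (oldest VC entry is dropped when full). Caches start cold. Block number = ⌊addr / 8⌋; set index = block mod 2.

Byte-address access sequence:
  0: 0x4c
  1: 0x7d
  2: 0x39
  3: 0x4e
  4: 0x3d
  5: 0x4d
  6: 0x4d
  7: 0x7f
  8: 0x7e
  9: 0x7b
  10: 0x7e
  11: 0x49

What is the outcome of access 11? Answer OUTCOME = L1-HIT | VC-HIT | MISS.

0: 0x4c (blk 9, set 1) → MISS  vc=[]
1: 0x7d (blk 15, set 1) → MISS  vc=[9]
2: 0x39 (blk 7, set 1) → MISS  vc=[9, 15]
3: 0x4e (blk 9, set 1) → VC-HIT  vc=[7, 15]
4: 0x3d (blk 7, set 1) → VC-HIT  vc=[9, 15]
5: 0x4d (blk 9, set 1) → VC-HIT  vc=[7, 15]
6: 0x4d (blk 9, set 1) → L1-HIT  vc=[7, 15]
7: 0x7f (blk 15, set 1) → VC-HIT  vc=[7, 9]
8: 0x7e (blk 15, set 1) → L1-HIT  vc=[7, 9]
9: 0x7b (blk 15, set 1) → L1-HIT  vc=[7, 9]
10: 0x7e (blk 15, set 1) → L1-HIT  vc=[7, 9]
11: 0x49 (blk 9, set 1) → VC-HIT  vc=[7, 15]

OUTCOME = VC-HIT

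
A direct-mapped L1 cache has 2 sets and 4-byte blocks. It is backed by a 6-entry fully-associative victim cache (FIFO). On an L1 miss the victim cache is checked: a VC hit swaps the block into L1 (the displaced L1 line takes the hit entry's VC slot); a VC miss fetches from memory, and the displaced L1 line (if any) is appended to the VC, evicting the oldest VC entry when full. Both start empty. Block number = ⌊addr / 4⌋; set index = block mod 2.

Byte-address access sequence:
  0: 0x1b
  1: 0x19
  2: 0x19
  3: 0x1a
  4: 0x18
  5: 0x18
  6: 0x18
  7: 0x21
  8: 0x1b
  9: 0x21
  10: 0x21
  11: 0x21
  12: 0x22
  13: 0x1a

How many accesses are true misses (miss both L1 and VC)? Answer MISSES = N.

MISSES = 2

0: 0x1b (blk 6, set 0) → MISS  vc=[]
1: 0x19 (blk 6, set 0) → L1-HIT  vc=[]
2: 0x19 (blk 6, set 0) → L1-HIT  vc=[]
3: 0x1a (blk 6, set 0) → L1-HIT  vc=[]
4: 0x18 (blk 6, set 0) → L1-HIT  vc=[]
5: 0x18 (blk 6, set 0) → L1-HIT  vc=[]
6: 0x18 (blk 6, set 0) → L1-HIT  vc=[]
7: 0x21 (blk 8, set 0) → MISS  vc=[6]
8: 0x1b (blk 6, set 0) → VC-HIT  vc=[8]
9: 0x21 (blk 8, set 0) → VC-HIT  vc=[6]
10: 0x21 (blk 8, set 0) → L1-HIT  vc=[6]
11: 0x21 (blk 8, set 0) → L1-HIT  vc=[6]
12: 0x22 (blk 8, set 0) → L1-HIT  vc=[6]
13: 0x1a (blk 6, set 0) → VC-HIT  vc=[8]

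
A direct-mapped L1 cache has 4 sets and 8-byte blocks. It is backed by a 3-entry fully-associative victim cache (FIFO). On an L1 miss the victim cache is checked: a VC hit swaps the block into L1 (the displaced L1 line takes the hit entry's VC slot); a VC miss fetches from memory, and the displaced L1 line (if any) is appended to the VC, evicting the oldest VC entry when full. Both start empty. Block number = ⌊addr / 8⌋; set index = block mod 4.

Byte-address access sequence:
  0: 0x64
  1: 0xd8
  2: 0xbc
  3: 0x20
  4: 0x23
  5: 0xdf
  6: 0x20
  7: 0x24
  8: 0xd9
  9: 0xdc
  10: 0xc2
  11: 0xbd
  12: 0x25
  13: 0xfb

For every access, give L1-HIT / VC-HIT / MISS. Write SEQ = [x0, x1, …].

0: 0x64 (blk 12, set 0) → MISS  vc=[]
1: 0xd8 (blk 27, set 3) → MISS  vc=[]
2: 0xbc (blk 23, set 3) → MISS  vc=[27]
3: 0x20 (blk 4, set 0) → MISS  vc=[27, 12]
4: 0x23 (blk 4, set 0) → L1-HIT  vc=[27, 12]
5: 0xdf (blk 27, set 3) → VC-HIT  vc=[23, 12]
6: 0x20 (blk 4, set 0) → L1-HIT  vc=[23, 12]
7: 0x24 (blk 4, set 0) → L1-HIT  vc=[23, 12]
8: 0xd9 (blk 27, set 3) → L1-HIT  vc=[23, 12]
9: 0xdc (blk 27, set 3) → L1-HIT  vc=[23, 12]
10: 0xc2 (blk 24, set 0) → MISS  vc=[23, 12, 4]
11: 0xbd (blk 23, set 3) → VC-HIT  vc=[27, 12, 4]
12: 0x25 (blk 4, set 0) → VC-HIT  vc=[27, 12, 24]
13: 0xfb (blk 31, set 3) → MISS  vc=[12, 24, 23]

SEQ = [MISS, MISS, MISS, MISS, L1-HIT, VC-HIT, L1-HIT, L1-HIT, L1-HIT, L1-HIT, MISS, VC-HIT, VC-HIT, MISS]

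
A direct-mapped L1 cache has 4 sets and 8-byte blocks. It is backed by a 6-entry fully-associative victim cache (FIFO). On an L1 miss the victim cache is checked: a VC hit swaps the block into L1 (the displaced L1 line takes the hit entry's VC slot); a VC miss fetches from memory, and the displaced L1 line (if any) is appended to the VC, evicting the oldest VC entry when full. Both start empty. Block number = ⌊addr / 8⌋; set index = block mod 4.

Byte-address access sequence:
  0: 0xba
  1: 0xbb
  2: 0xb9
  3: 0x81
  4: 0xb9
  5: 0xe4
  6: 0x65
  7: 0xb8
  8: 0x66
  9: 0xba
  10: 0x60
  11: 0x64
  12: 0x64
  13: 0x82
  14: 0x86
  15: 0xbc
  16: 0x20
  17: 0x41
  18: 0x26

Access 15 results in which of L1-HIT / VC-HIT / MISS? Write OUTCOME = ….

0: 0xba (blk 23, set 3) → MISS  vc=[]
1: 0xbb (blk 23, set 3) → L1-HIT  vc=[]
2: 0xb9 (blk 23, set 3) → L1-HIT  vc=[]
3: 0x81 (blk 16, set 0) → MISS  vc=[]
4: 0xb9 (blk 23, set 3) → L1-HIT  vc=[]
5: 0xe4 (blk 28, set 0) → MISS  vc=[16]
6: 0x65 (blk 12, set 0) → MISS  vc=[16, 28]
7: 0xb8 (blk 23, set 3) → L1-HIT  vc=[16, 28]
8: 0x66 (blk 12, set 0) → L1-HIT  vc=[16, 28]
9: 0xba (blk 23, set 3) → L1-HIT  vc=[16, 28]
10: 0x60 (blk 12, set 0) → L1-HIT  vc=[16, 28]
11: 0x64 (blk 12, set 0) → L1-HIT  vc=[16, 28]
12: 0x64 (blk 12, set 0) → L1-HIT  vc=[16, 28]
13: 0x82 (blk 16, set 0) → VC-HIT  vc=[12, 28]
14: 0x86 (blk 16, set 0) → L1-HIT  vc=[12, 28]
15: 0xbc (blk 23, set 3) → L1-HIT  vc=[12, 28]
16: 0x20 (blk 4, set 0) → MISS  vc=[12, 28, 16]
17: 0x41 (blk 8, set 0) → MISS  vc=[12, 28, 16, 4]
18: 0x26 (blk 4, set 0) → VC-HIT  vc=[12, 28, 16, 8]

OUTCOME = L1-HIT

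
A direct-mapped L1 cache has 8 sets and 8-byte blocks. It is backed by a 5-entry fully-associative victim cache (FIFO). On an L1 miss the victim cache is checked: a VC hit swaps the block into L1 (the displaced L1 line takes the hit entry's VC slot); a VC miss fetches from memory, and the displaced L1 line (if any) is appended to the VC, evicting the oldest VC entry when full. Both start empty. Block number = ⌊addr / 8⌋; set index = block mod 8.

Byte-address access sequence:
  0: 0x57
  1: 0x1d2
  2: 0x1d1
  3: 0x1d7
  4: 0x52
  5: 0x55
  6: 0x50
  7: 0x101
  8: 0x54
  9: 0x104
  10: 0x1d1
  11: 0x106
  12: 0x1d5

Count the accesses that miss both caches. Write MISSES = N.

MISSES = 3

0: 0x57 (blk 10, set 2) → MISS  vc=[]
1: 0x1d2 (blk 58, set 2) → MISS  vc=[10]
2: 0x1d1 (blk 58, set 2) → L1-HIT  vc=[10]
3: 0x1d7 (blk 58, set 2) → L1-HIT  vc=[10]
4: 0x52 (blk 10, set 2) → VC-HIT  vc=[58]
5: 0x55 (blk 10, set 2) → L1-HIT  vc=[58]
6: 0x50 (blk 10, set 2) → L1-HIT  vc=[58]
7: 0x101 (blk 32, set 0) → MISS  vc=[58]
8: 0x54 (blk 10, set 2) → L1-HIT  vc=[58]
9: 0x104 (blk 32, set 0) → L1-HIT  vc=[58]
10: 0x1d1 (blk 58, set 2) → VC-HIT  vc=[10]
11: 0x106 (blk 32, set 0) → L1-HIT  vc=[10]
12: 0x1d5 (blk 58, set 2) → L1-HIT  vc=[10]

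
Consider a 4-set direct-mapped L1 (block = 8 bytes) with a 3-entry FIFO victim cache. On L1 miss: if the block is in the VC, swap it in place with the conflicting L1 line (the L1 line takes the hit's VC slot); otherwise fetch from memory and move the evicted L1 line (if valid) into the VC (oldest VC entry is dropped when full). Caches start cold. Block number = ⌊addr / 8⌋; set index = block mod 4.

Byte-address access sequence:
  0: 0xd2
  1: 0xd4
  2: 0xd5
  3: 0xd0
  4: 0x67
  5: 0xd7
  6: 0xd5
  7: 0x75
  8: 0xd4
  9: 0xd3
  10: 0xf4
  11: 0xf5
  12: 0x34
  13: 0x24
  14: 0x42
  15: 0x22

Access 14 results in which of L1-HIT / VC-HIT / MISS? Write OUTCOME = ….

0: 0xd2 (blk 26, set 2) → MISS  vc=[]
1: 0xd4 (blk 26, set 2) → L1-HIT  vc=[]
2: 0xd5 (blk 26, set 2) → L1-HIT  vc=[]
3: 0xd0 (blk 26, set 2) → L1-HIT  vc=[]
4: 0x67 (blk 12, set 0) → MISS  vc=[]
5: 0xd7 (blk 26, set 2) → L1-HIT  vc=[]
6: 0xd5 (blk 26, set 2) → L1-HIT  vc=[]
7: 0x75 (blk 14, set 2) → MISS  vc=[26]
8: 0xd4 (blk 26, set 2) → VC-HIT  vc=[14]
9: 0xd3 (blk 26, set 2) → L1-HIT  vc=[14]
10: 0xf4 (blk 30, set 2) → MISS  vc=[14, 26]
11: 0xf5 (blk 30, set 2) → L1-HIT  vc=[14, 26]
12: 0x34 (blk 6, set 2) → MISS  vc=[14, 26, 30]
13: 0x24 (blk 4, set 0) → MISS  vc=[26, 30, 12]
14: 0x42 (blk 8, set 0) → MISS  vc=[30, 12, 4]
15: 0x22 (blk 4, set 0) → VC-HIT  vc=[30, 12, 8]

OUTCOME = MISS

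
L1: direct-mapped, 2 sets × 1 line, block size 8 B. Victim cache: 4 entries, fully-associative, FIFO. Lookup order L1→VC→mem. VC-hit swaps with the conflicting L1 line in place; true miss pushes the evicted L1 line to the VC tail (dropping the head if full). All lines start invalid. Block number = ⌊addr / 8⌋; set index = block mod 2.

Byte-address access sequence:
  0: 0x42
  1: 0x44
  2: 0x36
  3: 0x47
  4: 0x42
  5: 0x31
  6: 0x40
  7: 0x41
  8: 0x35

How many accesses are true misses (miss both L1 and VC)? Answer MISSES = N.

0: 0x42 (blk 8, set 0) → MISS  vc=[]
1: 0x44 (blk 8, set 0) → L1-HIT  vc=[]
2: 0x36 (blk 6, set 0) → MISS  vc=[8]
3: 0x47 (blk 8, set 0) → VC-HIT  vc=[6]
4: 0x42 (blk 8, set 0) → L1-HIT  vc=[6]
5: 0x31 (blk 6, set 0) → VC-HIT  vc=[8]
6: 0x40 (blk 8, set 0) → VC-HIT  vc=[6]
7: 0x41 (blk 8, set 0) → L1-HIT  vc=[6]
8: 0x35 (blk 6, set 0) → VC-HIT  vc=[8]

MISSES = 2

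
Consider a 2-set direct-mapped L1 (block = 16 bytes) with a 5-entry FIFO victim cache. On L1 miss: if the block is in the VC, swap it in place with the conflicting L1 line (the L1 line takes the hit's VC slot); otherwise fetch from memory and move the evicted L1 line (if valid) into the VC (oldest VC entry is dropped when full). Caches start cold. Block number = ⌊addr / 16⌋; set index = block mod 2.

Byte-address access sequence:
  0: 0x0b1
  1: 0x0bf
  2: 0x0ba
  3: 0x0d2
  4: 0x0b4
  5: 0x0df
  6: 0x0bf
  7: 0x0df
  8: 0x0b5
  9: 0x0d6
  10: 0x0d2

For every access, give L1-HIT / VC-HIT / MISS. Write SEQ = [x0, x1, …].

#0 0xb1→b11/s1 MISS; vc=[]
#1 0xbf→b11/s1 L1-HIT; vc=[]
#2 0xba→b11/s1 L1-HIT; vc=[]
#3 0xd2→b13/s1 MISS; vc=[11]
#4 0xb4→b11/s1 VC-HIT; vc=[13]
#5 0xdf→b13/s1 VC-HIT; vc=[11]
#6 0xbf→b11/s1 VC-HIT; vc=[13]
#7 0xdf→b13/s1 VC-HIT; vc=[11]
#8 0xb5→b11/s1 VC-HIT; vc=[13]
#9 0xd6→b13/s1 VC-HIT; vc=[11]
#10 0xd2→b13/s1 L1-HIT; vc=[11]

SEQ = [MISS, L1-HIT, L1-HIT, MISS, VC-HIT, VC-HIT, VC-HIT, VC-HIT, VC-HIT, VC-HIT, L1-HIT]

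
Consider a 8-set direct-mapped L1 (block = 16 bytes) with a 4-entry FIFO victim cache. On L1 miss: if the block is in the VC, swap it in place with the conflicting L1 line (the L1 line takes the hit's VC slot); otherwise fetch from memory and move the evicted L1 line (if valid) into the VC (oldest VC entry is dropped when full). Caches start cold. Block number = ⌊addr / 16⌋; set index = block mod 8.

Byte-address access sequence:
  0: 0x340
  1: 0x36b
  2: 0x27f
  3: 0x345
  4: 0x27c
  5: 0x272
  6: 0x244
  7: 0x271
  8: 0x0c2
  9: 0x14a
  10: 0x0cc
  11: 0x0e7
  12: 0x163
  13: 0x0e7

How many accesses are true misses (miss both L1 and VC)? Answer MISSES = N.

MISSES = 8

  [0] addr=0x340 blk=52 s=4: MISS | VC []
  [1] addr=0x36b blk=54 s=6: MISS | VC []
  [2] addr=0x27f blk=39 s=7: MISS | VC []
  [3] addr=0x345 blk=52 s=4: L1-HIT | VC []
  [4] addr=0x27c blk=39 s=7: L1-HIT | VC []
  [5] addr=0x272 blk=39 s=7: L1-HIT | VC []
  [6] addr=0x244 blk=36 s=4: MISS | VC [52]
  [7] addr=0x271 blk=39 s=7: L1-HIT | VC [52]
  [8] addr=0xc2 blk=12 s=4: MISS | VC [52, 36]
  [9] addr=0x14a blk=20 s=4: MISS | VC [52, 36, 12]
  [10] addr=0xcc blk=12 s=4: VC-HIT | VC [52, 36, 20]
  [11] addr=0xe7 blk=14 s=6: MISS | VC [52, 36, 20, 54]
  [12] addr=0x163 blk=22 s=6: MISS | VC [36, 20, 54, 14]
  [13] addr=0xe7 blk=14 s=6: VC-HIT | VC [36, 20, 54, 22]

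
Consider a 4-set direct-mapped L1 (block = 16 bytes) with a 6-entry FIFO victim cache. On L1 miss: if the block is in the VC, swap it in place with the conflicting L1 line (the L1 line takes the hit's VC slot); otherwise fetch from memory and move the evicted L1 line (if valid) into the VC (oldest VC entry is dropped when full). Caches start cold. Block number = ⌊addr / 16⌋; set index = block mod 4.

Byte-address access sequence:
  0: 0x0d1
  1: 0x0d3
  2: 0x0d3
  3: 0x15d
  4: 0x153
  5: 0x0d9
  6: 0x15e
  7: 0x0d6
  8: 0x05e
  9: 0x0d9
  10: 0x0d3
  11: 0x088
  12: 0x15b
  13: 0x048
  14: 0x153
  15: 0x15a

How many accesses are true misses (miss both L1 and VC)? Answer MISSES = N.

#0 0xd1→b13/s1 MISS; vc=[]
#1 0xd3→b13/s1 L1-HIT; vc=[]
#2 0xd3→b13/s1 L1-HIT; vc=[]
#3 0x15d→b21/s1 MISS; vc=[13]
#4 0x153→b21/s1 L1-HIT; vc=[13]
#5 0xd9→b13/s1 VC-HIT; vc=[21]
#6 0x15e→b21/s1 VC-HIT; vc=[13]
#7 0xd6→b13/s1 VC-HIT; vc=[21]
#8 0x5e→b5/s1 MISS; vc=[21,13]
#9 0xd9→b13/s1 VC-HIT; vc=[21,5]
#10 0xd3→b13/s1 L1-HIT; vc=[21,5]
#11 0x88→b8/s0 MISS; vc=[21,5]
#12 0x15b→b21/s1 VC-HIT; vc=[13,5]
#13 0x48→b4/s0 MISS; vc=[13,5,8]
#14 0x153→b21/s1 L1-HIT; vc=[13,5,8]
#15 0x15a→b21/s1 L1-HIT; vc=[13,5,8]

MISSES = 5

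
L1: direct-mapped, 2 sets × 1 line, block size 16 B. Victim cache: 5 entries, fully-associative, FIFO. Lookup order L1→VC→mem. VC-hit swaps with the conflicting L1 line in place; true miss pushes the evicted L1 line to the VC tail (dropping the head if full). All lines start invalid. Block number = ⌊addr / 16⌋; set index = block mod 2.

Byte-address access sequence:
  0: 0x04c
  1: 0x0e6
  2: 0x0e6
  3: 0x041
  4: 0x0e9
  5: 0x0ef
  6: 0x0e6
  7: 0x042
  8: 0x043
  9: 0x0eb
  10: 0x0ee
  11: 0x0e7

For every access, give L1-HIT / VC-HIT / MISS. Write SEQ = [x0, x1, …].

SEQ = [MISS, MISS, L1-HIT, VC-HIT, VC-HIT, L1-HIT, L1-HIT, VC-HIT, L1-HIT, VC-HIT, L1-HIT, L1-HIT]

0: 0x4c (blk 4, set 0) → MISS  vc=[]
1: 0xe6 (blk 14, set 0) → MISS  vc=[4]
2: 0xe6 (blk 14, set 0) → L1-HIT  vc=[4]
3: 0x41 (blk 4, set 0) → VC-HIT  vc=[14]
4: 0xe9 (blk 14, set 0) → VC-HIT  vc=[4]
5: 0xef (blk 14, set 0) → L1-HIT  vc=[4]
6: 0xe6 (blk 14, set 0) → L1-HIT  vc=[4]
7: 0x42 (blk 4, set 0) → VC-HIT  vc=[14]
8: 0x43 (blk 4, set 0) → L1-HIT  vc=[14]
9: 0xeb (blk 14, set 0) → VC-HIT  vc=[4]
10: 0xee (blk 14, set 0) → L1-HIT  vc=[4]
11: 0xe7 (blk 14, set 0) → L1-HIT  vc=[4]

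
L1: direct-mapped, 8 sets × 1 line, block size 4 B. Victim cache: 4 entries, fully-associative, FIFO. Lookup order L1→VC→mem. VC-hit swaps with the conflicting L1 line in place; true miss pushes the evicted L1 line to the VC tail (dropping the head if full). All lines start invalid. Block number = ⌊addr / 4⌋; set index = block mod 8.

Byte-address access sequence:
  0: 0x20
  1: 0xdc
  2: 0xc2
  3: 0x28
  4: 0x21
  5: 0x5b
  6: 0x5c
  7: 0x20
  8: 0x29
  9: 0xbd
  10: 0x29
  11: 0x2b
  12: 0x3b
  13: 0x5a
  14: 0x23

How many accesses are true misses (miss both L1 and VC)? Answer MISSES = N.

0: 0x20 (blk 8, set 0) → MISS  vc=[]
1: 0xdc (blk 55, set 7) → MISS  vc=[]
2: 0xc2 (blk 48, set 0) → MISS  vc=[8]
3: 0x28 (blk 10, set 2) → MISS  vc=[8]
4: 0x21 (blk 8, set 0) → VC-HIT  vc=[48]
5: 0x5b (blk 22, set 6) → MISS  vc=[48]
6: 0x5c (blk 23, set 7) → MISS  vc=[48, 55]
7: 0x20 (blk 8, set 0) → L1-HIT  vc=[48, 55]
8: 0x29 (blk 10, set 2) → L1-HIT  vc=[48, 55]
9: 0xbd (blk 47, set 7) → MISS  vc=[48, 55, 23]
10: 0x29 (blk 10, set 2) → L1-HIT  vc=[48, 55, 23]
11: 0x2b (blk 10, set 2) → L1-HIT  vc=[48, 55, 23]
12: 0x3b (blk 14, set 6) → MISS  vc=[48, 55, 23, 22]
13: 0x5a (blk 22, set 6) → VC-HIT  vc=[48, 55, 23, 14]
14: 0x23 (blk 8, set 0) → L1-HIT  vc=[48, 55, 23, 14]

MISSES = 8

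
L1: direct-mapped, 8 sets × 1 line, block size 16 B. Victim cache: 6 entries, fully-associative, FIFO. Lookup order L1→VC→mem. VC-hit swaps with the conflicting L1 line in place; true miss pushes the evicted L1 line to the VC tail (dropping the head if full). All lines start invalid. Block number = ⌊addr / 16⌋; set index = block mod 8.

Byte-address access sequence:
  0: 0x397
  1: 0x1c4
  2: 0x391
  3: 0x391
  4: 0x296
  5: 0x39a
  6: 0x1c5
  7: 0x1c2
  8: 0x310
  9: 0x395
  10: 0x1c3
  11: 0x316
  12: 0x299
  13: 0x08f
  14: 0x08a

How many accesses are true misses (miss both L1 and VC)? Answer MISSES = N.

  [0] addr=0x397 blk=57 s=1: MISS | VC []
  [1] addr=0x1c4 blk=28 s=4: MISS | VC []
  [2] addr=0x391 blk=57 s=1: L1-HIT | VC []
  [3] addr=0x391 blk=57 s=1: L1-HIT | VC []
  [4] addr=0x296 blk=41 s=1: MISS | VC [57]
  [5] addr=0x39a blk=57 s=1: VC-HIT | VC [41]
  [6] addr=0x1c5 blk=28 s=4: L1-HIT | VC [41]
  [7] addr=0x1c2 blk=28 s=4: L1-HIT | VC [41]
  [8] addr=0x310 blk=49 s=1: MISS | VC [41, 57]
  [9] addr=0x395 blk=57 s=1: VC-HIT | VC [41, 49]
  [10] addr=0x1c3 blk=28 s=4: L1-HIT | VC [41, 49]
  [11] addr=0x316 blk=49 s=1: VC-HIT | VC [41, 57]
  [12] addr=0x299 blk=41 s=1: VC-HIT | VC [49, 57]
  [13] addr=0x8f blk=8 s=0: MISS | VC [49, 57]
  [14] addr=0x8a blk=8 s=0: L1-HIT | VC [49, 57]

MISSES = 5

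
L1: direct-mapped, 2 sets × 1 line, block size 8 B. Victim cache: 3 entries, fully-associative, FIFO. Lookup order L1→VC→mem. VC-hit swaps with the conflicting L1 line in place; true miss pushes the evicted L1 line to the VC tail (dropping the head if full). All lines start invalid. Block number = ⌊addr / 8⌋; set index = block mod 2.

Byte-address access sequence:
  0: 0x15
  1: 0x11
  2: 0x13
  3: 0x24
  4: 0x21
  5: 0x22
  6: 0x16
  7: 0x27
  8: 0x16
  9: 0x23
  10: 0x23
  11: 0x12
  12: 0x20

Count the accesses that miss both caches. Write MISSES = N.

#0 0x15→b2/s0 MISS; vc=[]
#1 0x11→b2/s0 L1-HIT; vc=[]
#2 0x13→b2/s0 L1-HIT; vc=[]
#3 0x24→b4/s0 MISS; vc=[2]
#4 0x21→b4/s0 L1-HIT; vc=[2]
#5 0x22→b4/s0 L1-HIT; vc=[2]
#6 0x16→b2/s0 VC-HIT; vc=[4]
#7 0x27→b4/s0 VC-HIT; vc=[2]
#8 0x16→b2/s0 VC-HIT; vc=[4]
#9 0x23→b4/s0 VC-HIT; vc=[2]
#10 0x23→b4/s0 L1-HIT; vc=[2]
#11 0x12→b2/s0 VC-HIT; vc=[4]
#12 0x20→b4/s0 VC-HIT; vc=[2]

MISSES = 2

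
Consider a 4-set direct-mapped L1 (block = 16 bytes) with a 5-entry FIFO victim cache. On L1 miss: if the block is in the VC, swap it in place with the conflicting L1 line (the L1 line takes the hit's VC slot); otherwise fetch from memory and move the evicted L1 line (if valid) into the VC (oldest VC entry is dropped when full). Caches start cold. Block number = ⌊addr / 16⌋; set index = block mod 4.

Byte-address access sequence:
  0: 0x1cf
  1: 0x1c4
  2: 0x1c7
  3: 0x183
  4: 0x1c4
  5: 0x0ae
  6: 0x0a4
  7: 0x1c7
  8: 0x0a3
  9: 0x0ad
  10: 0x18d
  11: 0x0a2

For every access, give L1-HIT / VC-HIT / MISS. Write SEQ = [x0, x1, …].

SEQ = [MISS, L1-HIT, L1-HIT, MISS, VC-HIT, MISS, L1-HIT, L1-HIT, L1-HIT, L1-HIT, VC-HIT, L1-HIT]

0: 0x1cf (blk 28, set 0) → MISS  vc=[]
1: 0x1c4 (blk 28, set 0) → L1-HIT  vc=[]
2: 0x1c7 (blk 28, set 0) → L1-HIT  vc=[]
3: 0x183 (blk 24, set 0) → MISS  vc=[28]
4: 0x1c4 (blk 28, set 0) → VC-HIT  vc=[24]
5: 0xae (blk 10, set 2) → MISS  vc=[24]
6: 0xa4 (blk 10, set 2) → L1-HIT  vc=[24]
7: 0x1c7 (blk 28, set 0) → L1-HIT  vc=[24]
8: 0xa3 (blk 10, set 2) → L1-HIT  vc=[24]
9: 0xad (blk 10, set 2) → L1-HIT  vc=[24]
10: 0x18d (blk 24, set 0) → VC-HIT  vc=[28]
11: 0xa2 (blk 10, set 2) → L1-HIT  vc=[28]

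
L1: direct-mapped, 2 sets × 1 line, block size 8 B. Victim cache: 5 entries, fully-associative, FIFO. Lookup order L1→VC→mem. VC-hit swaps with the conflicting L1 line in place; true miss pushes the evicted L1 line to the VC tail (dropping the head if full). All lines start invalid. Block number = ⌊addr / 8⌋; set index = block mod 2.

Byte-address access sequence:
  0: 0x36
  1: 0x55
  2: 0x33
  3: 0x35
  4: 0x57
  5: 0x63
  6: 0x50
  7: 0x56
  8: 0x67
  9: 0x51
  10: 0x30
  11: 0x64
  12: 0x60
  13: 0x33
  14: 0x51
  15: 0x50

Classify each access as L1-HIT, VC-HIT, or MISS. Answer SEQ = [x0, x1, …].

SEQ = [MISS, MISS, VC-HIT, L1-HIT, VC-HIT, MISS, VC-HIT, L1-HIT, VC-HIT, VC-HIT, VC-HIT, VC-HIT, L1-HIT, VC-HIT, VC-HIT, L1-HIT]

  [0] addr=0x36 blk=6 s=0: MISS | VC []
  [1] addr=0x55 blk=10 s=0: MISS | VC [6]
  [2] addr=0x33 blk=6 s=0: VC-HIT | VC [10]
  [3] addr=0x35 blk=6 s=0: L1-HIT | VC [10]
  [4] addr=0x57 blk=10 s=0: VC-HIT | VC [6]
  [5] addr=0x63 blk=12 s=0: MISS | VC [6, 10]
  [6] addr=0x50 blk=10 s=0: VC-HIT | VC [6, 12]
  [7] addr=0x56 blk=10 s=0: L1-HIT | VC [6, 12]
  [8] addr=0x67 blk=12 s=0: VC-HIT | VC [6, 10]
  [9] addr=0x51 blk=10 s=0: VC-HIT | VC [6, 12]
  [10] addr=0x30 blk=6 s=0: VC-HIT | VC [10, 12]
  [11] addr=0x64 blk=12 s=0: VC-HIT | VC [10, 6]
  [12] addr=0x60 blk=12 s=0: L1-HIT | VC [10, 6]
  [13] addr=0x33 blk=6 s=0: VC-HIT | VC [10, 12]
  [14] addr=0x51 blk=10 s=0: VC-HIT | VC [6, 12]
  [15] addr=0x50 blk=10 s=0: L1-HIT | VC [6, 12]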